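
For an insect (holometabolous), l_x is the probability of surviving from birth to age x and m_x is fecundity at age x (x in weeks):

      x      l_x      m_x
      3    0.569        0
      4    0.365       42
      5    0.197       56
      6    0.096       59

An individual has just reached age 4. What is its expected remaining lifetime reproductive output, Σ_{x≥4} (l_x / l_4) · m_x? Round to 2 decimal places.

87.74

l_4 = 0.365. Conditional survival from age 4 to x is l_x / l_4.
  x=4: (0.365/0.365) × 42 = 42.0000
  x=5: (0.197/0.365) × 56 = 30.2247
  x=6: (0.096/0.365) × 59 = 15.5178
Sum = 42.0000 + 30.2247 + 15.5178 = 87.7425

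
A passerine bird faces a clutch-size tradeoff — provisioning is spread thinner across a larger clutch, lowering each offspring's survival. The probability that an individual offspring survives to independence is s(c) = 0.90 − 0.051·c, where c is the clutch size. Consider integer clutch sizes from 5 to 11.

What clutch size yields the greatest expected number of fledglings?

Expected fledglings = c × s(c):
  c=5: 5 × 0.645 = 3.225
  c=6: 6 × 0.594 = 3.564
  c=7: 7 × 0.543 = 3.801
  c=8: 8 × 0.492 = 3.936
  c=9: 9 × 0.441 = 3.969
  c=10: 10 × 0.390 = 3.900
  c=11: 11 × 0.339 = 3.729
Maximum at c = 9 (3.969 fledglings).

9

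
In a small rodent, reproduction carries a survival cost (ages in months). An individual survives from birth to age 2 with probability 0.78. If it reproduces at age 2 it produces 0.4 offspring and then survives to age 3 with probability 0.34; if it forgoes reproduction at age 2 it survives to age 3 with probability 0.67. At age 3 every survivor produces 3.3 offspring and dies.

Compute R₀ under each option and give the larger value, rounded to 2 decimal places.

breed at age 2: R₀ = 0.78 × (0.4 + 0.34 × 3.3) = 0.78 × 1.5220 = 1.1872
delay to age 3: R₀ = 0.78 × (0.67 × 3.3) = 0.78 × 2.2110 = 1.7246
Higher: delay to age 3 (1.7246).

1.72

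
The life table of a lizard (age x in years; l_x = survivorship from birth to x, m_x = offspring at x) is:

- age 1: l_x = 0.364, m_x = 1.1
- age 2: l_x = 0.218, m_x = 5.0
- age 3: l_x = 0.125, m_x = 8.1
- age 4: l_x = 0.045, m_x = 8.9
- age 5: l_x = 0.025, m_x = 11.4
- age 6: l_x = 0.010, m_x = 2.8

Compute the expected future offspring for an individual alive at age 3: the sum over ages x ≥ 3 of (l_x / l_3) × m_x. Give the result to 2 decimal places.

l_3 = 0.125. Conditional survival from age 3 to x is l_x / l_3.
  x=3: (0.125/0.125) × 8.1 = 8.1000
  x=4: (0.045/0.125) × 8.9 = 3.2040
  x=5: (0.025/0.125) × 11.4 = 2.2800
  x=6: (0.010/0.125) × 2.8 = 0.2240
Sum = 8.1000 + 3.2040 + 2.2800 + 0.2240 = 13.8080

13.81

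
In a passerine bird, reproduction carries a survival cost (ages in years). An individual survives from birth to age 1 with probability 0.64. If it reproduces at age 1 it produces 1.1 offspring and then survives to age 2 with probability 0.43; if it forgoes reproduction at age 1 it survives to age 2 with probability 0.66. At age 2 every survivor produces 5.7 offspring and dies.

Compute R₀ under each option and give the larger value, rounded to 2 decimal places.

breed at age 1: R₀ = 0.64 × (1.1 + 0.43 × 5.7) = 0.64 × 3.5510 = 2.2726
delay to age 2: R₀ = 0.64 × (0.66 × 5.7) = 0.64 × 3.7620 = 2.4077
Higher: delay to age 2 (2.4077).

2.41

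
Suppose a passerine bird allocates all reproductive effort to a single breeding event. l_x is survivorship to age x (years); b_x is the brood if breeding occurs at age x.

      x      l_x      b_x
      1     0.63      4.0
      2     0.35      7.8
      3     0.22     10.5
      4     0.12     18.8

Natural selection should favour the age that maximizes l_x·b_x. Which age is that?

2

Expected offspring if breeding at age x = l_x × b_x:
  age 1: 0.63 × 4.0 = 2.520
  age 2: 0.35 × 7.8 = 2.730
  age 3: 0.22 × 10.5 = 2.310
  age 4: 0.12 × 18.8 = 2.256
Maximum at age 2 (2.730).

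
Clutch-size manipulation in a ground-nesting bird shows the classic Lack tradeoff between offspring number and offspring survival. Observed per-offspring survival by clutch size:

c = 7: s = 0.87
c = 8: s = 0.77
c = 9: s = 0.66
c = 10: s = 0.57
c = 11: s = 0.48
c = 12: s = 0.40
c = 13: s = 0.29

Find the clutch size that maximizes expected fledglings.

8

Expected fledglings = c × s(c):
  c=7: 7 × 0.87 = 6.090
  c=8: 8 × 0.77 = 6.160
  c=9: 9 × 0.66 = 5.940
  c=10: 10 × 0.57 = 5.700
  c=11: 11 × 0.48 = 5.280
  c=12: 12 × 0.40 = 4.800
  c=13: 13 × 0.29 = 3.770
Maximum at c = 8 (6.160 fledglings).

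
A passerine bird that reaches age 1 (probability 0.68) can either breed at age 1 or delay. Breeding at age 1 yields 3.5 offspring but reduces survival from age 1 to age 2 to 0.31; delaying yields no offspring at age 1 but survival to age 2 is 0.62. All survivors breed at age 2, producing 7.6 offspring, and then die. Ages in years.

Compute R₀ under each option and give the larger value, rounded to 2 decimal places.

breed at age 1: R₀ = 0.68 × (3.5 + 0.31 × 7.6) = 0.68 × 5.8560 = 3.9821
delay to age 2: R₀ = 0.68 × (0.62 × 7.6) = 0.68 × 4.7120 = 3.2042
Higher: breed at age 1 (3.9821).

3.98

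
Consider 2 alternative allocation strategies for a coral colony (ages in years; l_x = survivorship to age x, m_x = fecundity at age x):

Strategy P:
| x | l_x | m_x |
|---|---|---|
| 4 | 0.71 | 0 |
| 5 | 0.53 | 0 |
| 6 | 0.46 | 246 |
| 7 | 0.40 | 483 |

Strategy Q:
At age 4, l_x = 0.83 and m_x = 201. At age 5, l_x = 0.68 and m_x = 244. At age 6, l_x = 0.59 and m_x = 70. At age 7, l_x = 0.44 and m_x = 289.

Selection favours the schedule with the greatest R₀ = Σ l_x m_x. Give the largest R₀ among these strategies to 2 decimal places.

Strategy P: R₀ = 0.71×0 + 0.53×0 + 0.46×246 + 0.40×483 = 306.3600
Strategy Q: R₀ = 0.83×201 + 0.68×244 + 0.59×70 + 0.44×289 = 501.2100
Highest R₀: strategy Q with 501.2100.

501.21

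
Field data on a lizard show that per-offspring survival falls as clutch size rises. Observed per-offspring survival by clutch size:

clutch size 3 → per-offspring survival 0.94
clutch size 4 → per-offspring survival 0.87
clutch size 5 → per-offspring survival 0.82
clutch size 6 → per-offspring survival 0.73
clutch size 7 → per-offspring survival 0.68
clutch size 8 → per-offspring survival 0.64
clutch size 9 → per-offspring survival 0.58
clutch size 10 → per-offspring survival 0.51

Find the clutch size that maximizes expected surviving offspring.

9

Expected surviving offspring = c × s(c):
  c=3: 3 × 0.94 = 2.820
  c=4: 4 × 0.87 = 3.480
  c=5: 5 × 0.82 = 4.100
  c=6: 6 × 0.73 = 4.380
  c=7: 7 × 0.68 = 4.760
  c=8: 8 × 0.64 = 5.120
  c=9: 9 × 0.58 = 5.220
  c=10: 10 × 0.51 = 5.100
Maximum at c = 9 (5.220 surviving offspring).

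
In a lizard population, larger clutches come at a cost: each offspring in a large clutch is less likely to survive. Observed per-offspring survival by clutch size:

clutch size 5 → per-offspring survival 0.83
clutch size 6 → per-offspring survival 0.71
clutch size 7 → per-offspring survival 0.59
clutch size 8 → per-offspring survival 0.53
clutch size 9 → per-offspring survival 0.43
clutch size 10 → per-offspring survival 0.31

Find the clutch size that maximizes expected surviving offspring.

6

Expected surviving offspring = c × s(c):
  c=5: 5 × 0.83 = 4.150
  c=6: 6 × 0.71 = 4.260
  c=7: 7 × 0.59 = 4.130
  c=8: 8 × 0.53 = 4.240
  c=9: 9 × 0.43 = 3.870
  c=10: 10 × 0.31 = 3.100
Maximum at c = 6 (4.260 surviving offspring).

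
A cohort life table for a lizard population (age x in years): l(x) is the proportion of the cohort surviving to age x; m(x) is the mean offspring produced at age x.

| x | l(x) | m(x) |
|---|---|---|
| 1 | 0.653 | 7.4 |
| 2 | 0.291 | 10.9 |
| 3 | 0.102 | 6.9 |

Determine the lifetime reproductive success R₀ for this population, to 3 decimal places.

8.708

R₀ = Σ l(x) m(x):
  age 1: 0.653 × 7.4 = 4.8322
  age 2: 0.291 × 10.9 = 3.1719
  age 3: 0.102 × 6.9 = 0.7038
R₀ = 4.8322 + 3.1719 + 0.7038 = 8.7079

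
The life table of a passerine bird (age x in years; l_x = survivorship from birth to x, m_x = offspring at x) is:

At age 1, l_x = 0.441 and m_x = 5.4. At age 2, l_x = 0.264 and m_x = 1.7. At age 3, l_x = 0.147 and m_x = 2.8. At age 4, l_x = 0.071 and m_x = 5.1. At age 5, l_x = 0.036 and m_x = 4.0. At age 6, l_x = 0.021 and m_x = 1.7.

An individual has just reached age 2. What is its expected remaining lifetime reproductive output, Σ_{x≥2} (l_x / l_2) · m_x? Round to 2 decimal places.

5.31

l_2 = 0.264. Conditional survival from age 2 to x is l_x / l_2.
  x=2: (0.264/0.264) × 1.7 = 1.7000
  x=3: (0.147/0.264) × 2.8 = 1.5591
  x=4: (0.071/0.264) × 5.1 = 1.3716
  x=5: (0.036/0.264) × 4.0 = 0.5455
  x=6: (0.021/0.264) × 1.7 = 0.1352
Sum = 1.7000 + 1.5591 + 1.3716 + 0.5455 + 0.1352 = 5.3114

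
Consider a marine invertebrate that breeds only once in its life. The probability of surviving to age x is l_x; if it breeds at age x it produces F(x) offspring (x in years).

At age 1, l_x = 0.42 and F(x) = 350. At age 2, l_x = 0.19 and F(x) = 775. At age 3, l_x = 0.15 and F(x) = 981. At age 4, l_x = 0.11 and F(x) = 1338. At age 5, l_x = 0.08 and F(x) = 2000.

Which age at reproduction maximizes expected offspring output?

Expected offspring if breeding at age x = l_x × F(x):
  age 1: 0.42 × 350 = 147.000
  age 2: 0.19 × 775 = 147.250
  age 3: 0.15 × 981 = 147.150
  age 4: 0.11 × 1338 = 147.180
  age 5: 0.08 × 2000 = 160.000
Maximum at age 5 (160.000).

5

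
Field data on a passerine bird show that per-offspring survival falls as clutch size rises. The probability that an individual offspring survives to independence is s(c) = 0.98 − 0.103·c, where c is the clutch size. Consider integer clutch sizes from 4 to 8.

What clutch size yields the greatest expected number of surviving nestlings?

Expected surviving nestlings = c × s(c):
  c=4: 4 × 0.568 = 2.272
  c=5: 5 × 0.465 = 2.325
  c=6: 6 × 0.362 = 2.172
  c=7: 7 × 0.259 = 1.813
  c=8: 8 × 0.156 = 1.248
Maximum at c = 5 (2.325 surviving nestlings).

5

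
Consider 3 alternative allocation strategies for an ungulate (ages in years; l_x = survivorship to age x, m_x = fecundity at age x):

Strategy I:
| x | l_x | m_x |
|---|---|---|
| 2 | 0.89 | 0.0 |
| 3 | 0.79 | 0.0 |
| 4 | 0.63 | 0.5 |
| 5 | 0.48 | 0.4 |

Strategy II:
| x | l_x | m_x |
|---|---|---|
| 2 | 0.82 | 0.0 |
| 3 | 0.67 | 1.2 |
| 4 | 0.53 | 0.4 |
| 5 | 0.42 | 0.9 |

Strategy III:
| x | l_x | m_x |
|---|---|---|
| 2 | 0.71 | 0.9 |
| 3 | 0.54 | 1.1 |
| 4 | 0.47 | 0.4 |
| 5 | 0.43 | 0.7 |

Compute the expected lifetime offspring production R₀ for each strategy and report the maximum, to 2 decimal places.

1.72

Strategy I: R₀ = 0.89×0.0 + 0.79×0.0 + 0.63×0.5 + 0.48×0.4 = 0.5070
Strategy II: R₀ = 0.82×0.0 + 0.67×1.2 + 0.53×0.4 + 0.42×0.9 = 1.3940
Strategy III: R₀ = 0.71×0.9 + 0.54×1.1 + 0.47×0.4 + 0.43×0.7 = 1.7220
Highest R₀: strategy III with 1.7220.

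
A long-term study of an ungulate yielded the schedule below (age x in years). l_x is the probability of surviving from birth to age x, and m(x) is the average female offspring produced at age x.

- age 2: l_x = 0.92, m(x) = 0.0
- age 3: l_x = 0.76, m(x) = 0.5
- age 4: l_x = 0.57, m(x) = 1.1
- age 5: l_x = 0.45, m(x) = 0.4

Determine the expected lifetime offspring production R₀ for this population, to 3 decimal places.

1.187

R₀ = Σ l_x m(x):
  age 2: 0.92 × 0.0 = 0.0000
  age 3: 0.76 × 0.5 = 0.3800
  age 4: 0.57 × 1.1 = 0.6270
  age 5: 0.45 × 0.4 = 0.1800
R₀ = 0.0000 + 0.3800 + 0.6270 + 0.1800 = 1.1870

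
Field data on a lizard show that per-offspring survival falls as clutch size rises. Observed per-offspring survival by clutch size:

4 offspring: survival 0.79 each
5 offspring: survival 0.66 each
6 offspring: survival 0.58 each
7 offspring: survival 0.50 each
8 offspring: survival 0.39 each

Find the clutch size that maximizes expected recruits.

7

Expected recruits = c × s(c):
  c=4: 4 × 0.79 = 3.160
  c=5: 5 × 0.66 = 3.300
  c=6: 6 × 0.58 = 3.480
  c=7: 7 × 0.50 = 3.500
  c=8: 8 × 0.39 = 3.120
Maximum at c = 7 (3.500 recruits).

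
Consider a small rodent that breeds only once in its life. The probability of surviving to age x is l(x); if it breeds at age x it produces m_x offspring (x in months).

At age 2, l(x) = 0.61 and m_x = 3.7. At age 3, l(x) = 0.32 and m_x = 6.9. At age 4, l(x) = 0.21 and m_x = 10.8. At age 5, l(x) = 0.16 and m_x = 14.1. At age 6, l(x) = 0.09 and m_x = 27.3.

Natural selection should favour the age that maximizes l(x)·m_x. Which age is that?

Expected offspring if breeding at age x = l(x) × m_x:
  age 2: 0.61 × 3.7 = 2.257
  age 3: 0.32 × 6.9 = 2.208
  age 4: 0.21 × 10.8 = 2.268
  age 5: 0.16 × 14.1 = 2.256
  age 6: 0.09 × 27.3 = 2.457
Maximum at age 6 (2.457).

6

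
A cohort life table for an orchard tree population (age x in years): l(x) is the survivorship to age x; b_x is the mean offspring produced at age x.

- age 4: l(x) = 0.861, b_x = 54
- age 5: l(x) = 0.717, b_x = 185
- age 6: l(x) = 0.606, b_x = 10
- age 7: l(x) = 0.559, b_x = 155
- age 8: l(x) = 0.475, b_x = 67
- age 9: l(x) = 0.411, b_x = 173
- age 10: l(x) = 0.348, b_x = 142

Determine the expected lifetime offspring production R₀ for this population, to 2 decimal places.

R₀ = Σ l(x) b_x:
  age 4: 0.861 × 54 = 46.4940
  age 5: 0.717 × 185 = 132.6450
  age 6: 0.606 × 10 = 6.0600
  age 7: 0.559 × 155 = 86.6450
  age 8: 0.475 × 67 = 31.8250
  age 9: 0.411 × 173 = 71.1030
  age 10: 0.348 × 142 = 49.4160
R₀ = 46.4940 + 132.6450 + 6.0600 + 86.6450 + 31.8250 + 71.1030 + 49.4160 = 424.1880

424.19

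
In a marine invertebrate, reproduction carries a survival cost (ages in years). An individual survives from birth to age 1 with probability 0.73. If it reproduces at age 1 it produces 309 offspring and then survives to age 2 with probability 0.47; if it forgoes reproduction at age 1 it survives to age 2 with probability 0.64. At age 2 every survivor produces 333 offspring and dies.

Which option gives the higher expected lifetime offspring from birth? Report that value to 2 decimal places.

breed at age 1: R₀ = 0.73 × (309 + 0.47 × 333) = 0.73 × 465.5100 = 339.8223
delay to age 2: R₀ = 0.73 × (0.64 × 333) = 0.73 × 213.1200 = 155.5776
Higher: breed at age 1 (339.8223).

339.82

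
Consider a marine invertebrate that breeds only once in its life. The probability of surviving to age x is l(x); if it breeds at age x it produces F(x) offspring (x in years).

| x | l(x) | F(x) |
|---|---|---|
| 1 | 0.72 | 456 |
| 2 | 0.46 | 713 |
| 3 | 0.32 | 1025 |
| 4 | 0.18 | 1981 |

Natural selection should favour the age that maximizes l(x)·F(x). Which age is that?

4

Expected offspring if breeding at age x = l(x) × F(x):
  age 1: 0.72 × 456 = 328.320
  age 2: 0.46 × 713 = 327.980
  age 3: 0.32 × 1025 = 328.000
  age 4: 0.18 × 1981 = 356.580
Maximum at age 4 (356.580).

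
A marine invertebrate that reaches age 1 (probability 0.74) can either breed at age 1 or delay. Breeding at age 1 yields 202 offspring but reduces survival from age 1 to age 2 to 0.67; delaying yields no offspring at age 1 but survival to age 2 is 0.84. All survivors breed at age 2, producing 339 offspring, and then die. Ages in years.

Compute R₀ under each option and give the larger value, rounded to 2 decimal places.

317.56

breed at age 1: R₀ = 0.74 × (202 + 0.67 × 339) = 0.74 × 429.1300 = 317.5562
delay to age 2: R₀ = 0.74 × (0.84 × 339) = 0.74 × 284.7600 = 210.7224
Higher: breed at age 1 (317.5562).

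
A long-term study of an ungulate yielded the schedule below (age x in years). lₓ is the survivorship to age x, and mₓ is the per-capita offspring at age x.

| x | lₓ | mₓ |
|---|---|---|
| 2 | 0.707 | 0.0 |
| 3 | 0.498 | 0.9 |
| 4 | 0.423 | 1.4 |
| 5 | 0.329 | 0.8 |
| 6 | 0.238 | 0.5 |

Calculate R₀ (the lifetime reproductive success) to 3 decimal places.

R₀ = Σ lₓ mₓ:
  age 2: 0.707 × 0.0 = 0.0000
  age 3: 0.498 × 0.9 = 0.4482
  age 4: 0.423 × 1.4 = 0.5922
  age 5: 0.329 × 0.8 = 0.2632
  age 6: 0.238 × 0.5 = 0.1190
R₀ = 0.0000 + 0.4482 + 0.5922 + 0.2632 + 0.1190 = 1.4226

1.423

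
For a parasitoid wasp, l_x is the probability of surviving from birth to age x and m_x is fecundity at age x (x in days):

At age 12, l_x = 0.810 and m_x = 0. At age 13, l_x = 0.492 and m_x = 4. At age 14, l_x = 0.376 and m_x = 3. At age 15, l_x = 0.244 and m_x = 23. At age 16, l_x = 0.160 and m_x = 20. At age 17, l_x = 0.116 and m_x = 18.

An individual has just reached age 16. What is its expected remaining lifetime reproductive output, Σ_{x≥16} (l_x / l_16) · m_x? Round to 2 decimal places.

33.05

l_16 = 0.160. Conditional survival from age 16 to x is l_x / l_16.
  x=16: (0.160/0.160) × 20 = 20.0000
  x=17: (0.116/0.160) × 18 = 13.0500
Sum = 20.0000 + 13.0500 = 33.0500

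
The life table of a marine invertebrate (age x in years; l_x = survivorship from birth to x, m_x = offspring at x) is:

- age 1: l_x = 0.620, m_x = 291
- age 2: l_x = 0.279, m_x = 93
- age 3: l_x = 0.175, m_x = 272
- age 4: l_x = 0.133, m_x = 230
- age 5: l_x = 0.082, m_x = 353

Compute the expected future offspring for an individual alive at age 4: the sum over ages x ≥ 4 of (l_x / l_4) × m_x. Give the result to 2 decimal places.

l_4 = 0.133. Conditional survival from age 4 to x is l_x / l_4.
  x=4: (0.133/0.133) × 230 = 230.0000
  x=5: (0.082/0.133) × 353 = 217.6391
Sum = 230.0000 + 217.6391 = 447.6391

447.64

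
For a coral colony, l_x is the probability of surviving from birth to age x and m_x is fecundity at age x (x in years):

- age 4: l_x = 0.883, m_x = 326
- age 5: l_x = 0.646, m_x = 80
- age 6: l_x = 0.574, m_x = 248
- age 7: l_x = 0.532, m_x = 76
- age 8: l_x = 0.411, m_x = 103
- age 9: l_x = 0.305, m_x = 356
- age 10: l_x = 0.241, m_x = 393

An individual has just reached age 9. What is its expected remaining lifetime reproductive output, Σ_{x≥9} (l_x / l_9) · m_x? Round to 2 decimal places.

l_9 = 0.305. Conditional survival from age 9 to x is l_x / l_9.
  x=9: (0.305/0.305) × 356 = 356.0000
  x=10: (0.241/0.305) × 393 = 310.5344
Sum = 356.0000 + 310.5344 = 666.5344

666.53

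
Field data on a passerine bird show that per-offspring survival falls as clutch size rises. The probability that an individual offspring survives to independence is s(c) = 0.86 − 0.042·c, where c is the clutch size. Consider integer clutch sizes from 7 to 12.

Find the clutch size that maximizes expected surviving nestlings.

10

Expected surviving nestlings = c × s(c):
  c=7: 7 × 0.566 = 3.962
  c=8: 8 × 0.524 = 4.192
  c=9: 9 × 0.482 = 4.338
  c=10: 10 × 0.440 = 4.400
  c=11: 11 × 0.398 = 4.378
  c=12: 12 × 0.356 = 4.272
Maximum at c = 10 (4.400 surviving nestlings).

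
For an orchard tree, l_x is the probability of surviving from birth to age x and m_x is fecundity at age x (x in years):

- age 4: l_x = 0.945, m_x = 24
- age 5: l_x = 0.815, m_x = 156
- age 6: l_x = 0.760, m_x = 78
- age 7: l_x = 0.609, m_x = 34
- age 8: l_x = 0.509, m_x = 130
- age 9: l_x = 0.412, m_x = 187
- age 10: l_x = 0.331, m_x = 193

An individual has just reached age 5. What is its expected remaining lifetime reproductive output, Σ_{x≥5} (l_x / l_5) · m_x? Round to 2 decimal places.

l_5 = 0.815. Conditional survival from age 5 to x is l_x / l_5.
  x=5: (0.815/0.815) × 156 = 156.0000
  x=6: (0.760/0.815) × 78 = 72.7362
  x=7: (0.609/0.815) × 34 = 25.4061
  x=8: (0.509/0.815) × 130 = 81.1902
  x=9: (0.412/0.815) × 187 = 94.5325
  x=10: (0.331/0.815) × 193 = 78.3840
Sum = 156.0000 + 72.7362 + 25.4061 + 81.1902 + 94.5325 + 78.3840 = 508.2491

508.25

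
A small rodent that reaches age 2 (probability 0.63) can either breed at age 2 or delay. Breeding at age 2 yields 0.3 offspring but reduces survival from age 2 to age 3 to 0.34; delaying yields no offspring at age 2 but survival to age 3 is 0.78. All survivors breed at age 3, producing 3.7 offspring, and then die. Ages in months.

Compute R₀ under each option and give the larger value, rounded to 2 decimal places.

1.82

breed at age 2: R₀ = 0.63 × (0.3 + 0.34 × 3.7) = 0.63 × 1.5580 = 0.9815
delay to age 3: R₀ = 0.63 × (0.78 × 3.7) = 0.63 × 2.8860 = 1.8182
Higher: delay to age 3 (1.8182).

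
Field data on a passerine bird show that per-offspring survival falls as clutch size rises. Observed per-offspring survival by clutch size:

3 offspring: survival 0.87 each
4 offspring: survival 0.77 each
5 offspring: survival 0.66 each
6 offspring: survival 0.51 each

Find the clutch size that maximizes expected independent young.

Expected independent young = c × s(c):
  c=3: 3 × 0.87 = 2.610
  c=4: 4 × 0.77 = 3.080
  c=5: 5 × 0.66 = 3.300
  c=6: 6 × 0.51 = 3.060
Maximum at c = 5 (3.300 independent young).

5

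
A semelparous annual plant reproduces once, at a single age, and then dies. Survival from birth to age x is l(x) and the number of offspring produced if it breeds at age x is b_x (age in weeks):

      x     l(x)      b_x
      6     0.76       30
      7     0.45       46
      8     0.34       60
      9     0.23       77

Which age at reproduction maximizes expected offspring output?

Expected offspring if breeding at age x = l(x) × b_x:
  age 6: 0.76 × 30 = 22.800
  age 7: 0.45 × 46 = 20.700
  age 8: 0.34 × 60 = 20.400
  age 9: 0.23 × 77 = 17.710
Maximum at age 6 (22.800).

6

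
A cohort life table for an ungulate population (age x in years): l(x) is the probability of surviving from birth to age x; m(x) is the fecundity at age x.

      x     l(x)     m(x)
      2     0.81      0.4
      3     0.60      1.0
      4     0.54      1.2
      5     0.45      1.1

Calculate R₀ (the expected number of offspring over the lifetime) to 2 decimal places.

2.07

R₀ = Σ l(x) m(x):
  age 2: 0.81 × 0.4 = 0.3240
  age 3: 0.60 × 1.0 = 0.6000
  age 4: 0.54 × 1.2 = 0.6480
  age 5: 0.45 × 1.1 = 0.4950
R₀ = 0.3240 + 0.6000 + 0.6480 + 0.4950 = 2.0670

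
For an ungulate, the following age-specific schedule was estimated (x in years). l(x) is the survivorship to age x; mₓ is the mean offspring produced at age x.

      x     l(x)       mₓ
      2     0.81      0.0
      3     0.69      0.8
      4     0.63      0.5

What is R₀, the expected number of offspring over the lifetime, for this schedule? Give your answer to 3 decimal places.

R₀ = Σ l(x) mₓ:
  age 2: 0.81 × 0.0 = 0.0000
  age 3: 0.69 × 0.8 = 0.5520
  age 4: 0.63 × 0.5 = 0.3150
R₀ = 0.0000 + 0.5520 + 0.3150 = 0.8670

0.867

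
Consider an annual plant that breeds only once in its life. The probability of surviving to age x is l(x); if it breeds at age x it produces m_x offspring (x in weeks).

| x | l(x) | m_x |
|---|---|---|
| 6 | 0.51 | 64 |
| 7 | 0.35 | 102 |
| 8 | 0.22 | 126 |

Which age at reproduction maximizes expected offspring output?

7

Expected offspring if breeding at age x = l(x) × m_x:
  age 6: 0.51 × 64 = 32.640
  age 7: 0.35 × 102 = 35.700
  age 8: 0.22 × 126 = 27.720
Maximum at age 7 (35.700).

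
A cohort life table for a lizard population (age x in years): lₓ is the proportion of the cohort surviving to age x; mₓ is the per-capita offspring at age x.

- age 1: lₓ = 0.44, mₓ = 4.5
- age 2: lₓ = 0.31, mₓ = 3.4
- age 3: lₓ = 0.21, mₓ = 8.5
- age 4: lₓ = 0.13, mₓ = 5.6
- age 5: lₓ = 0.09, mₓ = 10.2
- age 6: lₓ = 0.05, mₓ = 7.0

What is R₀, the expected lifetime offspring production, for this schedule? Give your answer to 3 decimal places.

R₀ = Σ lₓ mₓ:
  age 1: 0.44 × 4.5 = 1.9800
  age 2: 0.31 × 3.4 = 1.0540
  age 3: 0.21 × 8.5 = 1.7850
  age 4: 0.13 × 5.6 = 0.7280
  age 5: 0.09 × 10.2 = 0.9180
  age 6: 0.05 × 7.0 = 0.3500
R₀ = 1.9800 + 1.0540 + 1.7850 + 0.7280 + 0.9180 + 0.3500 = 6.8150

6.815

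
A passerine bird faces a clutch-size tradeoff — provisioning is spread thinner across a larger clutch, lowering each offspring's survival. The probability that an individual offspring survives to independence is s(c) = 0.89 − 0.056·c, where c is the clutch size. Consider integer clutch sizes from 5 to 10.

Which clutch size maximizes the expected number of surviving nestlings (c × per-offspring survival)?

Expected surviving nestlings = c × s(c):
  c=5: 5 × 0.610 = 3.050
  c=6: 6 × 0.554 = 3.324
  c=7: 7 × 0.498 = 3.486
  c=8: 8 × 0.442 = 3.536
  c=9: 9 × 0.386 = 3.474
  c=10: 10 × 0.330 = 3.300
Maximum at c = 8 (3.536 surviving nestlings).

8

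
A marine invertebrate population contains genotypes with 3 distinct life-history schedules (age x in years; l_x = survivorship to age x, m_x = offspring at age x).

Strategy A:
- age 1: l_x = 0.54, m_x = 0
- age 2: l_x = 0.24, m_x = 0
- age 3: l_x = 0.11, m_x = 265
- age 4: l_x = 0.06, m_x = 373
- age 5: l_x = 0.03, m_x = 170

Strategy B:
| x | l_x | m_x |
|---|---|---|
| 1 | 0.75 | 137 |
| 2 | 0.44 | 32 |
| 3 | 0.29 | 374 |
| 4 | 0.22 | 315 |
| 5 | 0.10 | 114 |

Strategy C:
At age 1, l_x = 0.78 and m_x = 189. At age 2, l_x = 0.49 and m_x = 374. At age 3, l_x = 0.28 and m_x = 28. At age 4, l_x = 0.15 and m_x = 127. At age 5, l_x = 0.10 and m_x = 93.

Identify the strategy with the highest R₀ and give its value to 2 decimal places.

Strategy A: R₀ = 0.54×0 + 0.24×0 + 0.11×265 + 0.06×373 + 0.03×170 = 56.6300
Strategy B: R₀ = 0.75×137 + 0.44×32 + 0.29×374 + 0.22×315 + 0.10×114 = 305.9900
Strategy C: R₀ = 0.78×189 + 0.49×374 + 0.28×28 + 0.15×127 + 0.10×93 = 366.8700
Highest R₀: strategy C with 366.8700.

366.87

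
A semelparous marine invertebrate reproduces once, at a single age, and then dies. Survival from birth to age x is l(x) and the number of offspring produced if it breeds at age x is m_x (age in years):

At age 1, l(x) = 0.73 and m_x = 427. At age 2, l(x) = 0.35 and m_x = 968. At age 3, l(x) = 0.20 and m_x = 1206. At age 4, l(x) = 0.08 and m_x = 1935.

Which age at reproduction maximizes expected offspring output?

2

Expected offspring if breeding at age x = l(x) × m_x:
  age 1: 0.73 × 427 = 311.710
  age 2: 0.35 × 968 = 338.800
  age 3: 0.20 × 1206 = 241.200
  age 4: 0.08 × 1935 = 154.800
Maximum at age 2 (338.800).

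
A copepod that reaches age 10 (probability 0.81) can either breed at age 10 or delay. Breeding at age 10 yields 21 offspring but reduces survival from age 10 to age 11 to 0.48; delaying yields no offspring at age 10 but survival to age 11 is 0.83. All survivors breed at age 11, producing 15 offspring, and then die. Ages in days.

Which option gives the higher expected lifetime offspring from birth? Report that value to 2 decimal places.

22.84

breed at age 10: R₀ = 0.81 × (21 + 0.48 × 15) = 0.81 × 28.2000 = 22.8420
delay to age 11: R₀ = 0.81 × (0.83 × 15) = 0.81 × 12.4500 = 10.0845
Higher: breed at age 10 (22.8420).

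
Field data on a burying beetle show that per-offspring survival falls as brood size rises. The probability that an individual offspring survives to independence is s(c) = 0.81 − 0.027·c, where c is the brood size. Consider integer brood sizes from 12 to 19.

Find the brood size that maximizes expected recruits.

15

Expected recruits = c × s(c):
  c=12: 12 × 0.486 = 5.832
  c=13: 13 × 0.459 = 5.967
  c=14: 14 × 0.432 = 6.048
  c=15: 15 × 0.405 = 6.075
  c=16: 16 × 0.378 = 6.048
  c=17: 17 × 0.351 = 5.967
  c=18: 18 × 0.324 = 5.832
  c=19: 19 × 0.297 = 5.643
Maximum at c = 15 (6.075 recruits).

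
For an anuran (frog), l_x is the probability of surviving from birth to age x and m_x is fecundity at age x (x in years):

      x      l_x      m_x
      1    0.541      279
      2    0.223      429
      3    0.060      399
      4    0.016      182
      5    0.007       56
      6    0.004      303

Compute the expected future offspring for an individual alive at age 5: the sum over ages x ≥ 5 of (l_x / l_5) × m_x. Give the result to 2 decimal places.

229.14

l_5 = 0.007. Conditional survival from age 5 to x is l_x / l_5.
  x=5: (0.007/0.007) × 56 = 56.0000
  x=6: (0.004/0.007) × 303 = 173.1429
Sum = 56.0000 + 173.1429 = 229.1429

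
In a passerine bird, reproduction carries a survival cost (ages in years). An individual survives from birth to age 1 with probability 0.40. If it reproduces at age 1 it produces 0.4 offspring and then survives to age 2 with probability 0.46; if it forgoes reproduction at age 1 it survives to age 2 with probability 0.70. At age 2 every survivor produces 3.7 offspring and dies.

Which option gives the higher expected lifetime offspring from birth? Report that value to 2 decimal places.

1.04

breed at age 1: R₀ = 0.40 × (0.4 + 0.46 × 3.7) = 0.40 × 2.1020 = 0.8408
delay to age 2: R₀ = 0.40 × (0.70 × 3.7) = 0.40 × 2.5900 = 1.0360
Higher: delay to age 2 (1.0360).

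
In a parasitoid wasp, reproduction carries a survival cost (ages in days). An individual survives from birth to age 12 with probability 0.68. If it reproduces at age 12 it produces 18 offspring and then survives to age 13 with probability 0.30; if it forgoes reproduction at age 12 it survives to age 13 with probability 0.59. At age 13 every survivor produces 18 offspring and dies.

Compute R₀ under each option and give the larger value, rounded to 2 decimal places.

15.91

breed at age 12: R₀ = 0.68 × (18 + 0.30 × 18) = 0.68 × 23.4000 = 15.9120
delay to age 13: R₀ = 0.68 × (0.59 × 18) = 0.68 × 10.6200 = 7.2216
Higher: breed at age 12 (15.9120).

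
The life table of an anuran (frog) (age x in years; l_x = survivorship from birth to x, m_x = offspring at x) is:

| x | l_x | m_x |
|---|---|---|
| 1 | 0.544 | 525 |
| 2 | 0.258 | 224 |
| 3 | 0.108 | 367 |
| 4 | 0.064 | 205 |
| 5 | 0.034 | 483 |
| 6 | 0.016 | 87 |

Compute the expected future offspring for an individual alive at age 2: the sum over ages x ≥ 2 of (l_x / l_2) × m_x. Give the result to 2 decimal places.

l_2 = 0.258. Conditional survival from age 2 to x is l_x / l_2.
  x=2: (0.258/0.258) × 224 = 224.0000
  x=3: (0.108/0.258) × 367 = 153.6279
  x=4: (0.064/0.258) × 205 = 50.8527
  x=5: (0.034/0.258) × 483 = 63.6512
  x=6: (0.016/0.258) × 87 = 5.3953
Sum = 224.0000 + 153.6279 + 50.8527 + 63.6512 + 5.3953 = 497.5271

497.53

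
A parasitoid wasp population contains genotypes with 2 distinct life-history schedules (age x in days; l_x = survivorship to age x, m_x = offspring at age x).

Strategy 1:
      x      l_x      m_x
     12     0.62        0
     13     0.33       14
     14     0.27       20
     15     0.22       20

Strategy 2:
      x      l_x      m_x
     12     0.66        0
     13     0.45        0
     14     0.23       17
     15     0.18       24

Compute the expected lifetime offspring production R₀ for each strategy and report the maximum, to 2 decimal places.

14.42

Strategy 1: R₀ = 0.62×0 + 0.33×14 + 0.27×20 + 0.22×20 = 14.4200
Strategy 2: R₀ = 0.66×0 + 0.45×0 + 0.23×17 + 0.18×24 = 8.2300
Highest R₀: strategy 1 with 14.4200.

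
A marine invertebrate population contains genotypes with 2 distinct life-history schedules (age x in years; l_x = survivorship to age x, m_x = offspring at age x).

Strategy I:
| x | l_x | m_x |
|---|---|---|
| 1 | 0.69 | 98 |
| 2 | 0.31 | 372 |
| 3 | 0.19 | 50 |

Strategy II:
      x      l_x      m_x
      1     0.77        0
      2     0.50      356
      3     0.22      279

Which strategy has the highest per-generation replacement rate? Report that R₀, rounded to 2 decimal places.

239.38

Strategy I: R₀ = 0.69×98 + 0.31×372 + 0.19×50 = 192.4400
Strategy II: R₀ = 0.77×0 + 0.50×356 + 0.22×279 = 239.3800
Highest R₀: strategy II with 239.3800.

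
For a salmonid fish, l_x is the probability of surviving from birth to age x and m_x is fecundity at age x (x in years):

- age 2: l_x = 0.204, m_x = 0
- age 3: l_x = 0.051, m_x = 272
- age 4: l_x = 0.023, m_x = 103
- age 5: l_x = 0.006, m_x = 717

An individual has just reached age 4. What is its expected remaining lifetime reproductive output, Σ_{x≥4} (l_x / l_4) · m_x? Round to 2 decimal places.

l_4 = 0.023. Conditional survival from age 4 to x is l_x / l_4.
  x=4: (0.023/0.023) × 103 = 103.0000
  x=5: (0.006/0.023) × 717 = 187.0435
Sum = 103.0000 + 187.0435 = 290.0435

290.04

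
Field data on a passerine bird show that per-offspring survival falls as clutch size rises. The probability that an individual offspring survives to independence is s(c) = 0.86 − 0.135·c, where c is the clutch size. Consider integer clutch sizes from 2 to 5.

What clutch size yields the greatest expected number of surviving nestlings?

3

Expected surviving nestlings = c × s(c):
  c=2: 2 × 0.590 = 1.180
  c=3: 3 × 0.455 = 1.365
  c=4: 4 × 0.320 = 1.280
  c=5: 5 × 0.185 = 0.925
Maximum at c = 3 (1.365 surviving nestlings).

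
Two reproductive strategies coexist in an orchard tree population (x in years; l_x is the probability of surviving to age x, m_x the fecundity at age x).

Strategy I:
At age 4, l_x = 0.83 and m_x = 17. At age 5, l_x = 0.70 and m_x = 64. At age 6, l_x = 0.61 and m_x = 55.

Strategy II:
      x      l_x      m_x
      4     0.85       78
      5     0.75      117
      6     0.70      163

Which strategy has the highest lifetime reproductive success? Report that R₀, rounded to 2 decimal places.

268.15

Strategy I: R₀ = 0.83×17 + 0.70×64 + 0.61×55 = 92.4600
Strategy II: R₀ = 0.85×78 + 0.75×117 + 0.70×163 = 268.1500
Highest R₀: strategy II with 268.1500.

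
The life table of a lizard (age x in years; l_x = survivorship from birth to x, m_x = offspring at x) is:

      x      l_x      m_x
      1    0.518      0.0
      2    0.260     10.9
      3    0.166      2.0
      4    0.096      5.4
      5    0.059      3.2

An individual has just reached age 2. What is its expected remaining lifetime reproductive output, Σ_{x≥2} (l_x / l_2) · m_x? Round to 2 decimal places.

14.90

l_2 = 0.260. Conditional survival from age 2 to x is l_x / l_2.
  x=2: (0.260/0.260) × 10.9 = 10.9000
  x=3: (0.166/0.260) × 2.0 = 1.2769
  x=4: (0.096/0.260) × 5.4 = 1.9938
  x=5: (0.059/0.260) × 3.2 = 0.7262
Sum = 10.9000 + 1.2769 + 1.9938 + 0.7262 = 14.8969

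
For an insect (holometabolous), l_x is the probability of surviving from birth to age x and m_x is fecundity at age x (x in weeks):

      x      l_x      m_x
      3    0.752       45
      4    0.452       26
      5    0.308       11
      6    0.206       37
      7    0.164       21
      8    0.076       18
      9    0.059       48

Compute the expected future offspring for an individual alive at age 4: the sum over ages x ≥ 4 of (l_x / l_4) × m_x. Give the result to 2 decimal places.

l_4 = 0.452. Conditional survival from age 4 to x is l_x / l_4.
  x=4: (0.452/0.452) × 26 = 26.0000
  x=5: (0.308/0.452) × 11 = 7.4956
  x=6: (0.206/0.452) × 37 = 16.8628
  x=7: (0.164/0.452) × 21 = 7.6195
  x=8: (0.076/0.452) × 18 = 3.0265
  x=9: (0.059/0.452) × 48 = 6.2655
Sum = 26.0000 + 7.4956 + 16.8628 + 7.6195 + 3.0265 + 6.2655 = 67.2699

67.27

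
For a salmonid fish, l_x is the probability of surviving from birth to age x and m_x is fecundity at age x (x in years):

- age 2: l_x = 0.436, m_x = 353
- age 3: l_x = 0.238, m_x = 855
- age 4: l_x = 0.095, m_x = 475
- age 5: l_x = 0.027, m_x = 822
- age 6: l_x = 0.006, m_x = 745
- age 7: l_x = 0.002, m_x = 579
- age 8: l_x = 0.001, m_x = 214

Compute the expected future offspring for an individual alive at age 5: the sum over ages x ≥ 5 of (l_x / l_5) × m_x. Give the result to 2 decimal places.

l_5 = 0.027. Conditional survival from age 5 to x is l_x / l_5.
  x=5: (0.027/0.027) × 822 = 822.0000
  x=6: (0.006/0.027) × 745 = 165.5556
  x=7: (0.002/0.027) × 579 = 42.8889
  x=8: (0.001/0.027) × 214 = 7.9259
Sum = 822.0000 + 165.5556 + 42.8889 + 7.9259 = 1038.3704

1038.37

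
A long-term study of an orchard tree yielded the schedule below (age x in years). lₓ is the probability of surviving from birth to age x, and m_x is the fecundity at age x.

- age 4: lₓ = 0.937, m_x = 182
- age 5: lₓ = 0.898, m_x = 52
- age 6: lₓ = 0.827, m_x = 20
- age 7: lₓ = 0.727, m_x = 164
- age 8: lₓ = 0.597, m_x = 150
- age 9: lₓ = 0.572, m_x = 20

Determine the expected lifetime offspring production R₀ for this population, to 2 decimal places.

R₀ = Σ lₓ m_x:
  age 4: 0.937 × 182 = 170.5340
  age 5: 0.898 × 52 = 46.6960
  age 6: 0.827 × 20 = 16.5400
  age 7: 0.727 × 164 = 119.2280
  age 8: 0.597 × 150 = 89.5500
  age 9: 0.572 × 20 = 11.4400
R₀ = 170.5340 + 46.6960 + 16.5400 + 119.2280 + 89.5500 + 11.4400 = 453.9880

453.99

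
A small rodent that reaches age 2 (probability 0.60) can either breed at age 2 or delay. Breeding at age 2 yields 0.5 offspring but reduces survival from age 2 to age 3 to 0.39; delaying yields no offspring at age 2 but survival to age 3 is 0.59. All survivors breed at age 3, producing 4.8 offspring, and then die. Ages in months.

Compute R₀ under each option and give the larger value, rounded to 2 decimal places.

1.70

breed at age 2: R₀ = 0.60 × (0.5 + 0.39 × 4.8) = 0.60 × 2.3720 = 1.4232
delay to age 3: R₀ = 0.60 × (0.59 × 4.8) = 0.60 × 2.8320 = 1.6992
Higher: delay to age 3 (1.6992).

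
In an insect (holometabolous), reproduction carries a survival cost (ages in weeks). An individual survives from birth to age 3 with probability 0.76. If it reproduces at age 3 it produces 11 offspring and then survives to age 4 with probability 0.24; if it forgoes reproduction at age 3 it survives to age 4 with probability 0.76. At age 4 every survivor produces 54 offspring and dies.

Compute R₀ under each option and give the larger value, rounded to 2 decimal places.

breed at age 3: R₀ = 0.76 × (11 + 0.24 × 54) = 0.76 × 23.9600 = 18.2096
delay to age 4: R₀ = 0.76 × (0.76 × 54) = 0.76 × 41.0400 = 31.1904
Higher: delay to age 4 (31.1904).

31.19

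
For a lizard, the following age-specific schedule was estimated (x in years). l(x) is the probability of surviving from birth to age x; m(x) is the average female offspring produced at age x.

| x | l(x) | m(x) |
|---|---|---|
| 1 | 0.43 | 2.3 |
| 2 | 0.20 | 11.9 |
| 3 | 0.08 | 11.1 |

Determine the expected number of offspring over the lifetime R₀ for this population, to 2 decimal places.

4.26

R₀ = Σ l(x) m(x):
  age 1: 0.43 × 2.3 = 0.9890
  age 2: 0.20 × 11.9 = 2.3800
  age 3: 0.08 × 11.1 = 0.8880
R₀ = 0.9890 + 2.3800 + 0.8880 = 4.2570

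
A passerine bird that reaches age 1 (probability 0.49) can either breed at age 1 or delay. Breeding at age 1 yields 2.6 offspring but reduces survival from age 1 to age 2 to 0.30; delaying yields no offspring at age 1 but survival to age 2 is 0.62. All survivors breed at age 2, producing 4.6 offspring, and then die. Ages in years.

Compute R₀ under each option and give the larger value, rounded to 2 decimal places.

1.95

breed at age 1: R₀ = 0.49 × (2.6 + 0.30 × 4.6) = 0.49 × 3.9800 = 1.9502
delay to age 2: R₀ = 0.49 × (0.62 × 4.6) = 0.49 × 2.8520 = 1.3975
Higher: breed at age 1 (1.9502).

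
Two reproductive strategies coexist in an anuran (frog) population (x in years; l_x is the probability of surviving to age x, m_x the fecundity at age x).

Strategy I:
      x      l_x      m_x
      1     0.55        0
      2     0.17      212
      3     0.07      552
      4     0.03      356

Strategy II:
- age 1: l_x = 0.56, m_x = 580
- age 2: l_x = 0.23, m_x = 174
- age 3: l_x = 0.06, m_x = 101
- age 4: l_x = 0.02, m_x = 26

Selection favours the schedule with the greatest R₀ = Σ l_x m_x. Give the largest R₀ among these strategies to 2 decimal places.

371.40

Strategy I: R₀ = 0.55×0 + 0.17×212 + 0.07×552 + 0.03×356 = 85.3600
Strategy II: R₀ = 0.56×580 + 0.23×174 + 0.06×101 + 0.02×26 = 371.4000
Highest R₀: strategy II with 371.4000.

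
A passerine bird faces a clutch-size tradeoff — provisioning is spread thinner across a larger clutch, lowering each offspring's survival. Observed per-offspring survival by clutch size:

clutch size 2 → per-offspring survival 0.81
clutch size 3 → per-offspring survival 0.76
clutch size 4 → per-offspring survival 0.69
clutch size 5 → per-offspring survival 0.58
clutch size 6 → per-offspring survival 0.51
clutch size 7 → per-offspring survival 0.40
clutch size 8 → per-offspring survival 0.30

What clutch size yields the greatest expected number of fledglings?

Expected fledglings = c × s(c):
  c=2: 2 × 0.81 = 1.620
  c=3: 3 × 0.76 = 2.280
  c=4: 4 × 0.69 = 2.760
  c=5: 5 × 0.58 = 2.900
  c=6: 6 × 0.51 = 3.060
  c=7: 7 × 0.40 = 2.800
  c=8: 8 × 0.30 = 2.400
Maximum at c = 6 (3.060 fledglings).

6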